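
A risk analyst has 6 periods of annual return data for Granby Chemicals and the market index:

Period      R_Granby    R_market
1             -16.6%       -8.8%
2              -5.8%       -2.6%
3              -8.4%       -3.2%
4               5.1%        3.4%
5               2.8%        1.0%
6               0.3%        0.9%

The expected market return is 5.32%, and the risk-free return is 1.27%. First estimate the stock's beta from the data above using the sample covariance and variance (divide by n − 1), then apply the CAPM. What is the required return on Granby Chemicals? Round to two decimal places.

Mean R_i = (-16.6 − 5.8 − 8.4 + 5.1 + 2.8 + 0.3) / 6 = -3.7667%
Mean R_m = (-8.8 − 2.6 − 3.2 + 3.4 + 1.0 + 0.9) / 6 = -1.5500%
Σ(R_i − R̄_i)(R_m − R̄_m) = 173.4200  ⇒  Cov = 173.4200 / 5 = 34.6840
Σ(R_m − R̄_m)² = 93.3950  ⇒  Var(R_m) = 93.3950 / 5 = 18.6790
β = Cov / Var(R_m) = 34.6840 / 18.6790 = 1.8568
MRP = 5.32% − 1.27% = 4.05%
E(R) = R_f + β × MRP = 1.27% + 1.8568 × 4.05% = 8.79%

8.79%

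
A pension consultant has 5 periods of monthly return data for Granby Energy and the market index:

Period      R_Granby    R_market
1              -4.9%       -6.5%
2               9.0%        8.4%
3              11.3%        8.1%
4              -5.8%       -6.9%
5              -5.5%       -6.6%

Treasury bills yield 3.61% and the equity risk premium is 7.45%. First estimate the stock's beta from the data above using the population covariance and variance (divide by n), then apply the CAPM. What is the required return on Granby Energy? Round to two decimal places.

Mean R_i = (-4.9 + 9.0 + 11.3 − 5.8 − 5.5) / 5 = 0.8200%
Mean R_m = (-6.5 + 8.4 + 8.1 − 6.9 − 6.6) / 5 = -0.7000%
Σ(R_i − R̄_i)(R_m − R̄_m) = 278.1700  ⇒  Cov = 278.1700 / 5 = 55.6340
Σ(R_m − R̄_m)² = 267.1400  ⇒  Var(R_m) = 267.1400 / 5 = 53.4280
β = Cov / Var(R_m) = 55.6340 / 53.4280 = 1.0413
E(R) = R_f + β × MRP = 3.61% + 1.0413 × 7.45% = 11.37%

11.37%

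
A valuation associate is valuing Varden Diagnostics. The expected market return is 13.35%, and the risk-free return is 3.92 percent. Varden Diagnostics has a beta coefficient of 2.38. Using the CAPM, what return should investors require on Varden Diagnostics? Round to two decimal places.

Market risk premium = E(R_m) − R_f = 13.35% − 3.92% = 9.43%
E(R) = R_f + β × MRP = 3.92% + 2.38 × 9.43% = 26.36%

26.36%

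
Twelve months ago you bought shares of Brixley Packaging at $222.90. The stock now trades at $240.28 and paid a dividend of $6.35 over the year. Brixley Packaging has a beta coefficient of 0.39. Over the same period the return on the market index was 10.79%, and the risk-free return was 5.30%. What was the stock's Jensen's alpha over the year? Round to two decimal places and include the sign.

+3.20%

Realised HPR = (P1 + D1 − P0) / P0 = (240.28 + 6.35 − 222.90) / 222.90 = 23.73 / 222.90 = 10.6460%
MRP = 10.79% − 5.30% = 5.49%
CAPM required = R_f + β·MRP = 5.30% + 0.39 × 5.49% = 7.4411%
α = realised − required = 10.6460% − 7.4411% = +3.20%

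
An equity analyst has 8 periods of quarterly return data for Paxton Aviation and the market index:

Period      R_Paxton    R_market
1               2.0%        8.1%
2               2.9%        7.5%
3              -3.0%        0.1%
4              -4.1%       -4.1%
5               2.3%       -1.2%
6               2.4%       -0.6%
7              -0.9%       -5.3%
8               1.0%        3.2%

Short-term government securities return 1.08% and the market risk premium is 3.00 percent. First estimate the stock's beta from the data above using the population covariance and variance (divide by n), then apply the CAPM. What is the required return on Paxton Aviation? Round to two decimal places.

Mean R_i = (2.0 + 2.9 − 3.0 − 4.1 + 2.3 + 2.4 − 0.9 + 1.0) / 8 = 0.3250%
Mean R_m = (8.1 + 7.5 + 0.1 − 4.1 − 1.2 − 0.6 − 5.3 + 3.2) / 8 = 0.9625%
Σ(R_i − R̄_i)(R_m − R̄_m) = 55.7275  ⇒  Cov = 55.7275 / 8 = 6.9659
Σ(R_m − R̄_m)² = 171.3988  ⇒  Var(R_m) = 171.3988 / 8 = 21.4249
β = Cov / Var(R_m) = 6.9659 / 21.4249 = 0.3251
E(R) = R_f + β × MRP = 1.08% + 0.3251 × 3.00% = 2.06%

2.06%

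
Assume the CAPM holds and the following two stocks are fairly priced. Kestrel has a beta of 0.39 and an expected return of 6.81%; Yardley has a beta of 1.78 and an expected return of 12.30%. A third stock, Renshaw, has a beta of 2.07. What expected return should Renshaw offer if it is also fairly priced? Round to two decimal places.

13.45%

MRP (SML slope) = (12.30% − 6.81%) / (1.78 − 0.39) = 5.49% / 1.39 = 3.9496%
R_f (intercept) = 6.81% − 0.39 × 3.9496% = 5.2697%
E(R_Renshaw) = R_f + β × MRP = 5.2697% + 2.07 × 3.9496% = 13.45%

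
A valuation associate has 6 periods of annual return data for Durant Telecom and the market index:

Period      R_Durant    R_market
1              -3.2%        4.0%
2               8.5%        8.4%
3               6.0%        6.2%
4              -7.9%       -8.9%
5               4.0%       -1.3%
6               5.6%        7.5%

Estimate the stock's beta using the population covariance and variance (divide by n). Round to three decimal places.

Mean R_i = (-3.2 + 8.5 + 6.0 − 7.9 + 4.0 + 5.6) / 6 = 2.1667%
Mean R_m = (4.0 + 8.4 + 6.2 − 8.9 − 1.3 + 7.5) / 6 = 2.6500%
Σ(R_i − R̄_i)(R_m − R̄_m) = 168.4600  ⇒  Cov = 168.4600 / 6 = 28.0767
Σ(R_m − R̄_m)² = 220.0150  ⇒  Var(R_m) = 220.0150 / 6 = 36.6692
β = Cov / Var(R_m) = 28.0767 / 36.6692 = 0.7657

0.766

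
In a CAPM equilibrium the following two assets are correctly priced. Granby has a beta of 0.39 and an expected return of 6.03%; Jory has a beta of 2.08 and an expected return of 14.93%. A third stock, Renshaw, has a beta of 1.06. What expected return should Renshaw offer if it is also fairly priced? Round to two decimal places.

9.56%

MRP (SML slope) = (14.93% − 6.03%) / (2.08 − 0.39) = 8.90% / 1.69 = 5.2663%
R_f (intercept) = 6.03% − 0.39 × 5.2663% = 3.9761%
E(R_Renshaw) = R_f + β × MRP = 3.9761% + 1.06 × 5.2663% = 9.56%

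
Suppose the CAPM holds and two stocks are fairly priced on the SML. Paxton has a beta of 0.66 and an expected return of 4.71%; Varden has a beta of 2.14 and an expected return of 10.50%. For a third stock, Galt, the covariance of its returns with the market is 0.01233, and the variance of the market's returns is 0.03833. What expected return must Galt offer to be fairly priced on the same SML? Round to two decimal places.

3.39%

MRP = (10.50% − 4.71%) / (2.14 − 0.66) = 3.9122%
R_f = 4.71% − 0.66 × 3.9122% = 2.1279%
β_Galt = Cov / Var(R_m) = 0.01233 / 0.03833 = 0.3217
E(R_Galt) = R_f + β × MRP = 2.1279% + 0.3217 × 3.9122% = 3.39%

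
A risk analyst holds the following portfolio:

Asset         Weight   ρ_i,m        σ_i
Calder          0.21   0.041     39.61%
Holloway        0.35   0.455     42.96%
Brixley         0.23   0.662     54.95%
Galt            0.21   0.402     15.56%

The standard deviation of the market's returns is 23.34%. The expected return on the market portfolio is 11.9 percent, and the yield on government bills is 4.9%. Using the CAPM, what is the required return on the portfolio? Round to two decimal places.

9.96%

β_Calder = 0.041 × 39.61% / 23.34% = 0.0696
β_Holloway = 0.455 × 42.96% / 23.34% = 0.8375
β_Brixley = 0.662 × 54.95% / 23.34% = 1.5586
β_Galt = 0.402 × 15.56% / 23.34% = 0.2680
β_P = Σ w_i β_i = 0.21×0.0696 + 0.35×0.8375 + 0.23×1.5586 + 0.21×0.2680 = 0.7225
MRP = 11.9% − 4.9% = 7.00%
E(R_P) = R_f + β_P × MRP = 4.9% + 0.7225 × 7.0% = 9.96%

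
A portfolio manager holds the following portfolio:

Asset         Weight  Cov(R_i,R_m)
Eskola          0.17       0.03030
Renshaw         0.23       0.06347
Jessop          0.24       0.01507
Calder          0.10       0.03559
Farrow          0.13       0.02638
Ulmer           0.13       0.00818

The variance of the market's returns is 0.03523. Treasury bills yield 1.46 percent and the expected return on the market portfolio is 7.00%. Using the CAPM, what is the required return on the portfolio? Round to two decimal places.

6.40%

β_Eskola = 0.03030 / 0.03523 = 0.8601
β_Renshaw = 0.06347 / 0.03523 = 1.8016
β_Jessop = 0.01507 / 0.03523 = 0.4278
β_Calder = 0.03559 / 0.03523 = 1.0102
β_Farrow = 0.02638 / 0.03523 = 0.7488
β_Ulmer = 0.00818 / 0.03523 = 0.2322
β_P = Σ w_i β_i = 0.17×0.8601 + 0.23×1.8016 + 0.24×0.4278 + 0.10×1.0102 + 0.13×0.7488 + 0.13×0.2322 = 0.8918
MRP = 7.00% − 1.46% = 5.54%
E(R_P) = R_f + β_P × MRP = 1.46% + 0.8918 × 5.54% = 6.40%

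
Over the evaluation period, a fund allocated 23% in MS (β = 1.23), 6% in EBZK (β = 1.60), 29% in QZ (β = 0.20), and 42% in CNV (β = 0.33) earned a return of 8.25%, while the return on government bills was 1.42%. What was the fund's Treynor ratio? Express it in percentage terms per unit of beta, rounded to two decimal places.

β_P = 0.23×1.23 + 0.06×1.60 + 0.29×0.20 + 0.42×0.33 = 0.5755
Treynor = (R_P − R_f) / β_P = (8.25% − 1.42%) / 0.5755 = 6.83% / 0.5755 = 11.87%

11.87%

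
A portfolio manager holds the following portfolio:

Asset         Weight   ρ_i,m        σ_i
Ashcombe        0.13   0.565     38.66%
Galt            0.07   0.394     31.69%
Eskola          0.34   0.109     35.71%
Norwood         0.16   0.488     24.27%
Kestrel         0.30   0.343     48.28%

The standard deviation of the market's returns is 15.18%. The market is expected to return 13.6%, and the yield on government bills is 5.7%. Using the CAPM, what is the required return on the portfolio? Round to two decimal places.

β_Ashcombe = 0.565 × 38.66% / 15.18% = 1.4389
β_Galt = 0.394 × 31.69% / 15.18% = 0.8225
β_Eskola = 0.109 × 35.71% / 15.18% = 0.2564
β_Norwood = 0.488 × 24.27% / 15.18% = 0.7802
β_Kestrel = 0.343 × 48.28% / 15.18% = 1.0909
β_P = Σ w_i β_i = 0.13×1.4389 + 0.07×0.8225 + 0.34×0.2564 + 0.16×0.7802 + 0.30×1.0909 = 0.7839
MRP = 13.6% − 5.7% = 7.90%
E(R_P) = R_f + β_P × MRP = 5.7% + 0.7839 × 7.9% = 11.89%

11.89%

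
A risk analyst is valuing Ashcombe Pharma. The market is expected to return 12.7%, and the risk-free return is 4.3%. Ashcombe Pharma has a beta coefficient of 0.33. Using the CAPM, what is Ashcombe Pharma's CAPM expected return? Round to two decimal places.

Market risk premium = E(R_m) − R_f = 12.7% − 4.3% = 8.40%
E(R) = R_f + β × MRP = 4.3% + 0.33 × 8.4% = 7.07%

7.07%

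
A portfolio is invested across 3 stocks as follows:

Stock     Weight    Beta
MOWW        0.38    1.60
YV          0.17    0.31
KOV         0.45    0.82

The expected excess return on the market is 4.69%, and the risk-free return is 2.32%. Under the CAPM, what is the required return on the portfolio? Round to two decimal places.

7.15%

β_P = Σ w_i β_i = 0.38×1.60 + 0.17×0.31 + 0.45×0.82 = 1.0297
E(R_P) = R_f + β_P × MRP = 2.32% + 1.0297 × 4.69% = 7.15%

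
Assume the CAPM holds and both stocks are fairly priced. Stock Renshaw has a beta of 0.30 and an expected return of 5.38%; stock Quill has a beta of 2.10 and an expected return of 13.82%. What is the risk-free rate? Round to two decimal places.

3.97%

Both satisfy E(R) = R_f + β·MRP, so the slope of the SML is
MRP = (13.82% − 5.38%) / (2.10 − 0.30) = 8.44% / 1.80 = 4.6889%
R_f = E(R_Renshaw) − β_Renshaw·MRP = 5.38% − 0.30 × 4.6889% = 3.9733%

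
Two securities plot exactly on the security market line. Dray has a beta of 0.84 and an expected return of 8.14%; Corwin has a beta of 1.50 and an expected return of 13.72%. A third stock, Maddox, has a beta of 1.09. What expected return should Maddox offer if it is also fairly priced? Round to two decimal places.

MRP (SML slope) = (13.72% − 8.14%) / (1.50 − 0.84) = 5.58% / 0.66 = 8.4545%
R_f (intercept) = 8.14% − 0.84 × 8.4545% = 1.0382%
E(R_Maddox) = R_f + β × MRP = 1.0382% + 1.09 × 8.4545% = 10.25%

10.25%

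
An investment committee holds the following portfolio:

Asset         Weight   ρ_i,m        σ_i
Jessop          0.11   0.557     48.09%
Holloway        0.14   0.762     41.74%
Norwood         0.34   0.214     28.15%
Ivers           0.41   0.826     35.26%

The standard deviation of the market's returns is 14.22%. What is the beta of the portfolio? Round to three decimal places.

1.504

β_Jessop = 0.557 × 48.09% / 14.22% = 1.8837
β_Holloway = 0.762 × 41.74% / 14.22% = 2.2367
β_Norwood = 0.214 × 28.15% / 14.22% = 0.4236
β_Ivers = 0.826 × 35.26% / 14.22% = 2.0482
β_P = Σ w_i β_i = 0.11×1.8837 + 0.14×2.2367 + 0.34×0.4236 + 0.41×2.0482 = 1.5041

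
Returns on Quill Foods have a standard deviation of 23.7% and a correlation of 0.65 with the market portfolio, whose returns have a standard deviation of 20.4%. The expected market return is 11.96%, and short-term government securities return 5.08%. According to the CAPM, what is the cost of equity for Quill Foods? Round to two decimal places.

10.28%

β = ρ × σ_i / σ_m = 0.65 × 23.7% / 20.4% = 0.7551
MRP = 11.96% − 5.08% = 6.88%
E(R) = 5.08% + 0.7551 × 6.88% = 10.28%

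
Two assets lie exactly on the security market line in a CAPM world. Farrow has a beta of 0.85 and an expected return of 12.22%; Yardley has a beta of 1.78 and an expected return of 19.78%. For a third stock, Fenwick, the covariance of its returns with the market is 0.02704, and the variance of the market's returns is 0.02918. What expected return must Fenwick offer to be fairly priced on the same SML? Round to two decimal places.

MRP = (19.78% − 12.22%) / (1.78 − 0.85) = 8.1290%
R_f = 12.22% − 0.85 × 8.1290% = 5.3104%
β_Fenwick = Cov / Var(R_m) = 0.02704 / 0.02918 = 0.9267
E(R_Fenwick) = R_f + β × MRP = 5.3104% + 0.9267 × 8.1290% = 12.84%

12.84%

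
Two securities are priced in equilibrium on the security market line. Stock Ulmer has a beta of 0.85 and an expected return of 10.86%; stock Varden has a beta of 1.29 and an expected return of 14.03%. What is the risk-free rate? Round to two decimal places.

4.74%

Both satisfy E(R) = R_f + β·MRP, so the slope of the SML is
MRP = (14.03% − 10.86%) / (1.29 − 0.85) = 3.17% / 0.44 = 7.2045%
R_f = E(R_Ulmer) − β_Ulmer·MRP = 10.86% − 0.85 × 7.2045% = 4.7362%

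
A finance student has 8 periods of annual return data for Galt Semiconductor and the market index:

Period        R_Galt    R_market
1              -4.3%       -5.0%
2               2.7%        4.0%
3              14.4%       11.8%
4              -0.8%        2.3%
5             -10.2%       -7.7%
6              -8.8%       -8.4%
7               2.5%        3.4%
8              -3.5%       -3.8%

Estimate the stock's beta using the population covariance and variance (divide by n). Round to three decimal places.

Mean R_i = (-4.3 + 2.7 + 14.4 − 0.8 − 10.2 − 8.8 + 2.5 − 3.5) / 8 = -1.0000%
Mean R_m = (-5.0 + 4.0 + 11.8 + 2.3 − 7.7 − 8.4 + 3.4 − 3.8) / 8 = -0.4250%
Σ(R_i − R̄_i)(R_m − R̄_m) = 371.2400  ⇒  Cov = 371.2400 / 8 = 46.4050
Σ(R_m − R̄_m)² = 339.9350  ⇒  Var(R_m) = 339.9350 / 8 = 42.4919
β = Cov / Var(R_m) = 46.4050 / 42.4919 = 1.0921

1.092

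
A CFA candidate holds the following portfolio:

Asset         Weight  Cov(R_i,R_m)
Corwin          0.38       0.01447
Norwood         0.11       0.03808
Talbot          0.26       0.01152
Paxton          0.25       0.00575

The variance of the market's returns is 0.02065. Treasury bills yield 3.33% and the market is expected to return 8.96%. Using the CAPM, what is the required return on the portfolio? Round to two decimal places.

7.18%

β_Corwin = 0.01447 / 0.02065 = 0.7007
β_Norwood = 0.03808 / 0.02065 = 1.8441
β_Talbot = 0.01152 / 0.02065 = 0.5579
β_Paxton = 0.00575 / 0.02065 = 0.2785
β_P = Σ w_i β_i = 0.38×0.7007 + 0.11×1.8441 + 0.26×0.5579 + 0.25×0.2785 = 0.6838
MRP = 8.96% − 3.33% = 5.63%
E(R_P) = R_f + β_P × MRP = 3.33% + 0.6838 × 5.63% = 7.18%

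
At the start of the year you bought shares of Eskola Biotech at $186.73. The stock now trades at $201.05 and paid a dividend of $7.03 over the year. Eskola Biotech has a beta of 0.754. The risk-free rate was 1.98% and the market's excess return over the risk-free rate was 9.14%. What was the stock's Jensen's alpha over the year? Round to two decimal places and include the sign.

+2.56%

Realised HPR = (P1 + D1 − P0) / P0 = (201.05 + 7.03 − 186.73) / 186.73 = 21.35 / 186.73 = 11.4336%
CAPM required = R_f + β·MRP = 1.98% + 0.754 × 9.14% = 8.87156%
α = realised − required = 11.4336% − 8.87156% = +2.56%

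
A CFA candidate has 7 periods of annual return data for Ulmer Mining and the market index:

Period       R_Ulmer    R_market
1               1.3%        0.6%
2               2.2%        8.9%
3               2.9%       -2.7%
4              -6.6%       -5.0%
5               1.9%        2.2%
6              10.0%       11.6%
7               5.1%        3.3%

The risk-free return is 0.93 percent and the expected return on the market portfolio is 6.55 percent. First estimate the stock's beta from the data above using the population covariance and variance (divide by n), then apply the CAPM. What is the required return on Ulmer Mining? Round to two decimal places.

Mean R_i = (1.3 + 2.2 + 2.9 − 6.6 + 1.9 + 10.0 + 5.1) / 7 = 2.4000%
Mean R_m = (0.6 + 8.9 − 2.7 − 5.0 + 2.2 + 11.6 + 3.3) / 7 = 2.7000%
Σ(R_i − R̄_i)(R_m − R̄_m) = 137.1800  ⇒  Cov = 137.1800 / 7 = 19.5971
Σ(R_m − R̄_m)² = 211.1200  ⇒  Var(R_m) = 211.1200 / 7 = 30.1600
β = Cov / Var(R_m) = 19.5971 / 30.1600 = 0.6498
MRP = 6.55% − 0.93% = 5.62%
E(R) = R_f + β × MRP = 0.93% + 0.6498 × 5.62% = 4.58%

4.58%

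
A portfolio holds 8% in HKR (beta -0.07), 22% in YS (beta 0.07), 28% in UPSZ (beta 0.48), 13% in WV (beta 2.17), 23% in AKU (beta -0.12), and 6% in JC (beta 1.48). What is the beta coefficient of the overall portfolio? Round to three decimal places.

β_P = Σ w_i β_i = 0.08×-0.07 + 0.22×0.07 + 0.28×0.48 + 0.13×2.17 + 0.23×-0.12 + 0.06×1.48 = 0.4875

0.488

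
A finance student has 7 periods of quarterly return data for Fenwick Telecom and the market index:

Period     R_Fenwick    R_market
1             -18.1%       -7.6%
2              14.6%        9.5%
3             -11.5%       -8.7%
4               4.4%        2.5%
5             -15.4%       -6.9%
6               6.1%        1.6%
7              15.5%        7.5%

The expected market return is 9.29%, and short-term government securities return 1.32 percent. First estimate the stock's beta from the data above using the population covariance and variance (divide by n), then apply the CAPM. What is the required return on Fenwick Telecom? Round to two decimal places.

Mean R_i = (-18.1 + 14.6 − 11.5 + 4.4 − 15.4 + 6.1 + 15.5) / 7 = -0.6286%
Mean R_m = (-7.6 + 9.5 − 8.7 + 2.5 − 6.9 + 1.6 + 7.5) / 7 = -0.3000%
Σ(R_i − R̄_i)(R_m − R̄_m) = 618.2600  ⇒  Cov = 618.2600 / 7 = 88.3229
Σ(R_m − R̄_m)² = 335.7400  ⇒  Var(R_m) = 335.7400 / 7 = 47.9629
β = Cov / Var(R_m) = 88.3229 / 47.9629 = 1.8415
MRP = 9.29% − 1.32% = 7.97%
E(R) = R_f + β × MRP = 1.32% + 1.8415 × 7.97% = 16.00%

16.00%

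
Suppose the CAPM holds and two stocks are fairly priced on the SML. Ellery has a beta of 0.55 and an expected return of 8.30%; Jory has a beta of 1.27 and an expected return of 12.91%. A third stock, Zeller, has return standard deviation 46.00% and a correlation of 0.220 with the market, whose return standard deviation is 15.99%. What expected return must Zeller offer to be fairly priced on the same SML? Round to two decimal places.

MRP = (12.91% − 8.30%) / (1.27 − 0.55) = 6.4028%
R_f = 8.30% − 0.55 × 6.4028% = 4.7785%
β_Zeller = ρ·σ_i/σ_m = 0.220 × 46.00 / 15.99 = 0.6329
E(R_Zeller) = R_f + β × MRP = 4.7785% + 0.6329 × 6.4028% = 8.83%

8.83%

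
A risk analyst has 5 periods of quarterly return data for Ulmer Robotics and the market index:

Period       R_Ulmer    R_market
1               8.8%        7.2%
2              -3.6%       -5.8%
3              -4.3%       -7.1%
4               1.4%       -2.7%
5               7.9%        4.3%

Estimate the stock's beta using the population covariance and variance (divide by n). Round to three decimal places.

0.969

Mean R_i = (8.8 − 3.6 − 4.3 + 1.4 + 7.9) / 5 = 2.0400%
Mean R_m = (7.2 − 5.8 − 7.1 − 2.7 + 4.3) / 5 = -0.8200%
Σ(R_i − R̄_i)(R_m − R̄_m) = 153.3240  ⇒  Cov = 153.3240 / 5 = 30.6648
Σ(R_m − R̄_m)² = 158.3080  ⇒  Var(R_m) = 158.3080 / 5 = 31.6616
β = Cov / Var(R_m) = 30.6648 / 31.6616 = 0.9685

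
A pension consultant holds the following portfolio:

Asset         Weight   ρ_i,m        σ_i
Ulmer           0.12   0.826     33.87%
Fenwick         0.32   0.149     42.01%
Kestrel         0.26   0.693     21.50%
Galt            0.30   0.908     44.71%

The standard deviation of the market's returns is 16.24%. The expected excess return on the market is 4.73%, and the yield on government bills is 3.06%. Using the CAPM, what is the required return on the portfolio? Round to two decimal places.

β_Ulmer = 0.826 × 33.87% / 16.24% = 1.7227
β_Fenwick = 0.149 × 42.01% / 16.24% = 0.3854
β_Kestrel = 0.693 × 21.50% / 16.24% = 0.9175
β_Galt = 0.908 × 44.71% / 16.24% = 2.4998
β_P = Σ w_i β_i = 0.12×1.7227 + 0.32×0.3854 + 0.26×0.9175 + 0.30×2.4998 = 1.3185
E(R_P) = R_f + β_P × MRP = 3.06% + 1.3185 × 4.73% = 9.30%

9.30%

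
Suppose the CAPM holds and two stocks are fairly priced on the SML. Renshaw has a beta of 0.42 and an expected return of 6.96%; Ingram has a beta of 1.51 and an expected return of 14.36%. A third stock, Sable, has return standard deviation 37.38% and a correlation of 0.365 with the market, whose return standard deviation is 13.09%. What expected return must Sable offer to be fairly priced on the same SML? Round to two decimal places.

MRP = (14.36% − 6.96%) / (1.51 − 0.42) = 6.7890%
R_f = 6.96% − 0.42 × 6.7890% = 4.1086%
β_Sable = ρ·σ_i/σ_m = 0.365 × 37.38 / 13.09 = 1.0423
E(R_Sable) = R_f + β × MRP = 4.1086% + 1.0423 × 6.7890% = 11.18%

11.18%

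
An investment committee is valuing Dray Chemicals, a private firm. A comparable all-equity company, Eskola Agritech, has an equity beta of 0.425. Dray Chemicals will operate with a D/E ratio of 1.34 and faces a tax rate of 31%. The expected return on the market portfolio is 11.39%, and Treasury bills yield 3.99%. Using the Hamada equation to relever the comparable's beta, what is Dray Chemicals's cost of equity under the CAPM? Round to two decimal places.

10.04%

β_L = β_U × [1 + (1 − t)(D/E)] = 0.425 × [1 + (1 − 0.31) × 1.34]
    = 0.425 × [1 + 0.69 × 1.34] = 0.425 × 1.9246 = 0.8180
MRP = 11.39% − 3.99% = 7.40%
E(R) = R_f + β_L × MRP = 3.99% + 0.8180 × 7.40% = 10.04%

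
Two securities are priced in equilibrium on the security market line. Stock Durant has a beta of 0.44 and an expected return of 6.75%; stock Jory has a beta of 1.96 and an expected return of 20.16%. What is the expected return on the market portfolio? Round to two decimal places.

Both satisfy E(R) = R_f + β·MRP, so the slope of the SML is
MRP = (20.16% − 6.75%) / (1.96 − 0.44) = 13.41% / 1.52 = 8.8224%
R_f = E(R_Durant) − β_Durant·MRP = 6.75% − 0.44 × 8.8224% = 2.8681%
E(R_m) = R_f + MRP = 2.8681% + 8.8224% = 11.69%

11.69%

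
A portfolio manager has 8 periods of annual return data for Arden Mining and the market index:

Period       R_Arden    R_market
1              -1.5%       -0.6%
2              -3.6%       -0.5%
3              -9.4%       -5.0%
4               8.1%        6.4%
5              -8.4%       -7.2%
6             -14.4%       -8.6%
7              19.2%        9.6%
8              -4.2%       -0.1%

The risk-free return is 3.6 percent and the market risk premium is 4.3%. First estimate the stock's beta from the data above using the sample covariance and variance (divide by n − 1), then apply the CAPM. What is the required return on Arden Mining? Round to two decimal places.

10.66%

Mean R_i = (-1.5 − 3.6 − 9.4 + 8.1 − 8.4 − 14.4 + 19.2 − 4.2) / 8 = -1.7750%
Mean R_m = (-0.6 − 0.5 − 5.0 + 6.4 − 7.2 − 8.6 + 9.6 − 0.1) / 8 = -0.7500%
Σ(R_i − R̄_i)(R_m − R̄_m) = 459.9500  ⇒  Cov = 459.9500 / 7 = 65.7071
Σ(R_m − R̄_m)² = 280.0400  ⇒  Var(R_m) = 280.0400 / 7 = 40.0057
β = Cov / Var(R_m) = 65.7071 / 40.0057 = 1.6424
E(R) = R_f + β × MRP = 3.6% + 1.6424 × 4.3% = 10.66%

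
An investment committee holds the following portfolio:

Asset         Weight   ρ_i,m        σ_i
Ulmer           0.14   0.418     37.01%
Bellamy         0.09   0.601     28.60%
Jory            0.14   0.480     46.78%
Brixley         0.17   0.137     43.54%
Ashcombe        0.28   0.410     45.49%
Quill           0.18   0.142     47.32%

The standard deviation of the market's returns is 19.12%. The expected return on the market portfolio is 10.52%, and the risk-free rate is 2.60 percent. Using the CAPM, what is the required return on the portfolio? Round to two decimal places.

8.52%

β_Ulmer = 0.418 × 37.01% / 19.12% = 0.8091
β_Bellamy = 0.601 × 28.60% / 19.12% = 0.8990
β_Jory = 0.480 × 46.78% / 19.12% = 1.1744
β_Brixley = 0.137 × 43.54% / 19.12% = 0.3120
β_Ashcombe = 0.410 × 45.49% / 19.12% = 0.9755
β_Quill = 0.142 × 47.32% / 19.12% = 0.3514
β_P = Σ w_i β_i = 0.14×0.8091 + 0.09×0.8990 + 0.14×1.1744 + 0.17×0.3120 + 0.28×0.9755 + 0.18×0.3514 = 0.7480
MRP = 10.52% − 2.60% = 7.92%
E(R_P) = R_f + β_P × MRP = 2.60% + 0.7480 × 7.92% = 8.52%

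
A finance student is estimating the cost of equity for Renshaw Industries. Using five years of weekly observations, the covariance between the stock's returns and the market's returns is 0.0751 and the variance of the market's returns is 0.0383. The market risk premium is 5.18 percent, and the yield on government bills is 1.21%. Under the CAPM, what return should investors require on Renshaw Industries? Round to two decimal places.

β = Cov(R_i, R_m) / Var(R_m) = 0.0751 / 0.0383 = 1.9608
E(R) = R_f + β × MRP = 1.21% + 1.9608 × 5.18% = 11.37%

11.37%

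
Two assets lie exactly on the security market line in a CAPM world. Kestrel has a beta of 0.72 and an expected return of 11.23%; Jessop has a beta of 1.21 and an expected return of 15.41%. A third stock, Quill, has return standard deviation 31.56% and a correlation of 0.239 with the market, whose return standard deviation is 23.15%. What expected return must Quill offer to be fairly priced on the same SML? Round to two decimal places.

7.87%

MRP = (15.41% − 11.23%) / (1.21 − 0.72) = 8.5306%
R_f = 11.23% − 0.72 × 8.5306% = 5.0880%
β_Quill = ρ·σ_i/σ_m = 0.239 × 31.56 / 23.15 = 0.3258
E(R_Quill) = R_f + β × MRP = 5.0880% + 0.3258 × 8.5306% = 7.87%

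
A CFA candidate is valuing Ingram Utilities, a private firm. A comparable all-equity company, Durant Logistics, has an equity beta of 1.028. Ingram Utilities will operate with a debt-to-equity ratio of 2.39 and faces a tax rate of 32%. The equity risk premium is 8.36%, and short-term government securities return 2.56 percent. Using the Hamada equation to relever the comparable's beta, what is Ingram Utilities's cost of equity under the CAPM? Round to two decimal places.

25.12%

β_L = β_U × [1 + (1 − t)(D/E)] = 1.028 × [1 + (1 − 0.32) × 2.39]
    = 1.028 × [1 + 0.68 × 2.39] = 1.028 × 2.6252 = 2.6987
E(R) = R_f + β_L × MRP = 2.56% + 2.6987 × 8.36% = 25.12%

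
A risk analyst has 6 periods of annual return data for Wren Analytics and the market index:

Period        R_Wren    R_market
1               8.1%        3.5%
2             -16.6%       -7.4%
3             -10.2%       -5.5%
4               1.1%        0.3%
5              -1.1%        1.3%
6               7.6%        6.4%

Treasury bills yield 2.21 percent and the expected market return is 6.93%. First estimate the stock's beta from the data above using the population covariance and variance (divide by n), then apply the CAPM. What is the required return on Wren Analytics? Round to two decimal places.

Mean R_i = (8.1 − 16.6 − 10.2 + 1.1 − 1.1 + 7.6) / 6 = -1.8500%
Mean R_m = (3.5 − 7.4 − 5.5 + 0.3 + 1.3 + 6.4) / 6 = -0.2333%
Σ(R_i − R̄_i)(R_m − R̄_m) = 252.2400  ⇒  Cov = 252.2400 / 6 = 42.0400
Σ(R_m − R̄_m)² = 139.6733  ⇒  Var(R_m) = 139.6733 / 6 = 23.2789
β = Cov / Var(R_m) = 42.0400 / 23.2789 = 1.8059
MRP = 6.93% − 2.21% = 4.72%
E(R) = R_f + β × MRP = 2.21% + 1.8059 × 4.72% = 10.73%

10.73%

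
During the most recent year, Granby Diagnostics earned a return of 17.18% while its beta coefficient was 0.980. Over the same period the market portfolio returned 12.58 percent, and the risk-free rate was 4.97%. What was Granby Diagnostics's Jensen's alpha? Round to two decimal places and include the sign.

Market excess return = 12.58% − 4.97% = 7.61%
CAPM benchmark = R_f + β(R_m − R_f) = 4.97% + 0.980 × 7.61% = 12.42780%
α = actual − benchmark = 17.18% − 12.42780% = +4.75%

+4.75%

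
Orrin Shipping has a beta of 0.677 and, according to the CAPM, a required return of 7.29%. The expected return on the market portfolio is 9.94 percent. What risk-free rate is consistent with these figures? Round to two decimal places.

E(R) = R_f + β(E(R_m) − R_f) = R_f(1 − β) + β·E(R_m)
7.29% = R_f × (1 − 0.677) + 0.677 × 9.94%
7.29% = R_f × 0.323 + 6.72938%
R_f = (7.29% − 6.72938%) / 0.323 = 1.74%

1.74%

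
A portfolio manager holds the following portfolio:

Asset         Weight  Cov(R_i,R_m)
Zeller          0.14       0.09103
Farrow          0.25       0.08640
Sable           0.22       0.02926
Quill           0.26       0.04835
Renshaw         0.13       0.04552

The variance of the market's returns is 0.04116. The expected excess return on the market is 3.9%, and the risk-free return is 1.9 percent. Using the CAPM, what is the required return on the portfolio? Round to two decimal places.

β_Zeller = 0.09103 / 0.04116 = 2.2116
β_Farrow = 0.08640 / 0.04116 = 2.0991
β_Sable = 0.02926 / 0.04116 = 0.7109
β_Quill = 0.04835 / 0.04116 = 1.1747
β_Renshaw = 0.04552 / 0.04116 = 1.1059
β_P = Σ w_i β_i = 0.14×2.2116 + 0.25×2.0991 + 0.22×0.7109 + 0.26×1.1747 + 0.13×1.1059 = 1.4400
E(R_P) = R_f + β_P × MRP = 1.9% + 1.4400 × 3.9% = 7.52%

7.52%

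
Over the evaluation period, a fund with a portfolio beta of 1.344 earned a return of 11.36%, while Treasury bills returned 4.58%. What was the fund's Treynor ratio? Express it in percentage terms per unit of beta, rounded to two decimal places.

Treynor = (R_P − R_f) / β_P = (11.36% − 4.58%) / 1.3440 = 6.78% / 1.3440 = 5.04%

5.04%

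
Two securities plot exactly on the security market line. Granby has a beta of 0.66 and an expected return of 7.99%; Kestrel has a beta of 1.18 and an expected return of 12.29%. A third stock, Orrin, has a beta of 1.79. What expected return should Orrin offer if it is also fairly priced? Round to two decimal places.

17.33%

MRP (SML slope) = (12.29% − 7.99%) / (1.18 − 0.66) = 4.30% / 0.52 = 8.2692%
R_f (intercept) = 7.99% − 0.66 × 8.2692% = 2.5323%
E(R_Orrin) = R_f + β × MRP = 2.5323% + 1.79 × 8.2692% = 17.33%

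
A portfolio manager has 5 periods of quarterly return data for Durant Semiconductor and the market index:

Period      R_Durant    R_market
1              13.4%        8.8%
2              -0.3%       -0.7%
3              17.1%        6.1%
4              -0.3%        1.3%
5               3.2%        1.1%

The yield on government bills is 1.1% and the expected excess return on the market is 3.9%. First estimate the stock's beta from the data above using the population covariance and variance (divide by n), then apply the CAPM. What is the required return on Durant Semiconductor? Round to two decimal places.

Mean R_i = (13.4 − 0.3 + 17.1 − 0.3 + 3.2) / 5 = 6.6200%
Mean R_m = (8.8 − 0.7 + 6.1 + 1.3 + 1.1) / 5 = 3.3200%
Σ(R_i − R̄_i)(R_m − R̄_m) = 115.6780  ⇒  Cov = 115.6780 / 5 = 23.1356
Σ(R_m − R̄_m)² = 62.9280  ⇒  Var(R_m) = 62.9280 / 5 = 12.5856
β = Cov / Var(R_m) = 23.1356 / 12.5856 = 1.8383
E(R) = R_f + β × MRP = 1.1% + 1.8383 × 3.9% = 8.27%

8.27%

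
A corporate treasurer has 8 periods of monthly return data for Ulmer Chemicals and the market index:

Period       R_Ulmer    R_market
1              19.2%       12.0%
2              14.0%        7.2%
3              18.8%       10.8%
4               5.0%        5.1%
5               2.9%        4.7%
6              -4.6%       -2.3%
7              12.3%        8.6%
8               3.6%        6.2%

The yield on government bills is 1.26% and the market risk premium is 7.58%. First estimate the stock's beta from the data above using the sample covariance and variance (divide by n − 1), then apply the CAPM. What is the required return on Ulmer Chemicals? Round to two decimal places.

14.97%

Mean R_i = (19.2 + 14.0 + 18.8 + 5.0 + 2.9 − 4.6 + 12.3 + 3.6) / 8 = 8.9000%
Mean R_m = (12.0 + 7.2 + 10.8 + 5.1 + 4.7 − 2.3 + 8.6 + 6.2) / 8 = 6.5375%
Σ(R_i − R̄_i)(R_m − R̄_m) = 246.5800  ⇒  Cov = 246.5800 / 7 = 35.2257
Σ(R_m − R̄_m)² = 136.3588  ⇒  Var(R_m) = 136.3588 / 7 = 19.4798
β = Cov / Var(R_m) = 35.2257 / 19.4798 = 1.8083
E(R) = R_f + β × MRP = 1.26% + 1.8083 × 7.58% = 14.97%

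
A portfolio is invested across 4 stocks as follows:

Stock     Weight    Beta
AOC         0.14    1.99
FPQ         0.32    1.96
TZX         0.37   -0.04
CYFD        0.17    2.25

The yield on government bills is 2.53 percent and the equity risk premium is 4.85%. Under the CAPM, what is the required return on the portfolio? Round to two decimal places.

β_P = Σ w_i β_i = 0.14×1.99 + 0.32×1.96 + 0.37×-0.04 + 0.17×2.25 = 1.2735
E(R_P) = R_f + β_P × MRP = 2.53% + 1.2735 × 4.85% = 8.71%

8.71%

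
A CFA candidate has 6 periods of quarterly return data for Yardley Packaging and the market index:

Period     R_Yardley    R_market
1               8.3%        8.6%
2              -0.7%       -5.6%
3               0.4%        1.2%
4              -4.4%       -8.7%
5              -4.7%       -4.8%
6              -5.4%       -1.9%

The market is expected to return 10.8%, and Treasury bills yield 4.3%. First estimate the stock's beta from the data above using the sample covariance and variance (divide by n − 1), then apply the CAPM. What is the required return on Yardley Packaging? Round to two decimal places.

Mean R_i = (8.3 − 0.7 + 0.4 − 4.4 − 4.7 − 5.4) / 6 = -1.0833%
Mean R_m = (8.6 − 5.6 + 1.2 − 8.7 − 4.8 − 1.9) / 6 = -1.8667%
Σ(R_i − R̄_i)(R_m − R̄_m) = 134.7467  ⇒  Cov = 134.7467 / 5 = 26.9493
Σ(R_m − R̄_m)² = 188.1933  ⇒  Var(R_m) = 188.1933 / 5 = 37.6387
β = Cov / Var(R_m) = 26.9493 / 37.6387 = 0.7160
MRP = 10.8% − 4.3% = 6.50%
E(R) = R_f + β × MRP = 4.3% + 0.7160 × 6.5% = 8.95%

8.95%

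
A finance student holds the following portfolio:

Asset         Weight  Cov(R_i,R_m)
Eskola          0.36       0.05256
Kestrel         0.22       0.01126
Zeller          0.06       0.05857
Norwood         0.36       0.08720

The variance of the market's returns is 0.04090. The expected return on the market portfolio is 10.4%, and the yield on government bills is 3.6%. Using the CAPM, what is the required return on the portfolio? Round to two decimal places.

β_Eskola = 0.05256 / 0.04090 = 1.2851
β_Kestrel = 0.01126 / 0.04090 = 0.2753
β_Zeller = 0.05857 / 0.04090 = 1.4320
β_Norwood = 0.08720 / 0.04090 = 2.1320
β_P = Σ w_i β_i = 0.36×1.2851 + 0.22×0.2753 + 0.06×1.4320 + 0.36×2.1320 = 1.3766
MRP = 10.4% − 3.6% = 6.80%
E(R_P) = R_f + β_P × MRP = 3.6% + 1.3766 × 6.8% = 12.96%

12.96%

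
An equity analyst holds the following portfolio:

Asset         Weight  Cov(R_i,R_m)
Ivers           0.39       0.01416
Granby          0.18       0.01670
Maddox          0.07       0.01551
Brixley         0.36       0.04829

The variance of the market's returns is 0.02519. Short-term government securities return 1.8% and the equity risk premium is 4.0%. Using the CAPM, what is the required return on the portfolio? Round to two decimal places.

β_Ivers = 0.01416 / 0.02519 = 0.5621
β_Granby = 0.01670 / 0.02519 = 0.6630
β_Maddox = 0.01551 / 0.02519 = 0.6157
β_Brixley = 0.04829 / 0.02519 = 1.9170
β_P = Σ w_i β_i = 0.39×0.5621 + 0.18×0.6630 + 0.07×0.6157 + 0.36×1.9170 = 1.0718
E(R_P) = R_f + β_P × MRP = 1.8% + 1.0718 × 4.0% = 6.09%

6.09%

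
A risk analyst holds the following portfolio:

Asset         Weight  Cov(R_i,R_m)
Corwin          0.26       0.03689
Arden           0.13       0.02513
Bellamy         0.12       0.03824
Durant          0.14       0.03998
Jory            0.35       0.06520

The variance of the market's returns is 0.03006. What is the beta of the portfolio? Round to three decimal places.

β_Corwin = 0.03689 / 0.03006 = 1.2272
β_Arden = 0.02513 / 0.03006 = 0.8360
β_Bellamy = 0.03824 / 0.03006 = 1.2721
β_Durant = 0.03998 / 0.03006 = 1.3300
β_Jory = 0.06520 / 0.03006 = 2.1690
β_P = Σ w_i β_i = 0.26×1.2272 + 0.13×0.8360 + 0.12×1.2721 + 0.14×1.3300 + 0.35×2.1690 = 1.5258

1.526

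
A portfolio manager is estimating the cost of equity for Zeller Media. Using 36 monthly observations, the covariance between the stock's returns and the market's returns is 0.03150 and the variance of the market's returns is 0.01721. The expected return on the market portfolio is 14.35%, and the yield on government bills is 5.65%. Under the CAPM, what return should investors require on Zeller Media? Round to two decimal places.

β = Cov(R_i, R_m) / Var(R_m) = 0.03150 / 0.01721 = 1.8303
MRP = 14.35% − 5.65% = 8.70%
E(R) = R_f + β × MRP = 5.65% + 1.8303 × 8.70% = 21.57%

21.57%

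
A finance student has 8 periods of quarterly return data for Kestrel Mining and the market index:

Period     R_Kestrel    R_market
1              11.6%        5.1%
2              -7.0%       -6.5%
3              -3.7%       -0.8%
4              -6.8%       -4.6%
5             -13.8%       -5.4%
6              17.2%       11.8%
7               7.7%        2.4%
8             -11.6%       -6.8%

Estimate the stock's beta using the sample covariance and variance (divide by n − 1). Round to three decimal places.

Mean R_i = (11.6 − 7.0 − 3.7 − 6.8 − 13.8 + 17.2 + 7.7 − 11.6) / 8 = -0.8000%
Mean R_m = (5.1 − 6.5 − 0.8 − 4.6 − 5.4 + 11.8 + 2.4 − 6.8) / 8 = -0.6000%
Σ(R_i − R̄_i)(R_m − R̄_m) = 509.9000  ⇒  Cov = 509.9000 / 7 = 72.8429
Σ(R_m − R̄_m)² = 307.5800  ⇒  Var(R_m) = 307.5800 / 7 = 43.9400
β = Cov / Var(R_m) = 72.8429 / 43.9400 = 1.6578

1.658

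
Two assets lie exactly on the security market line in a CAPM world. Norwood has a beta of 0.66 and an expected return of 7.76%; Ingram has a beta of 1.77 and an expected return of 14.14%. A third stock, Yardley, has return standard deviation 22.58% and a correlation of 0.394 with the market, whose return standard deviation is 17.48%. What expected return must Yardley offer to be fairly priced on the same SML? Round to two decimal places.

6.89%

MRP = (14.14% − 7.76%) / (1.77 − 0.66) = 5.7477%
R_f = 7.76% − 0.66 × 5.7477% = 3.9665%
β_Yardley = ρ·σ_i/σ_m = 0.394 × 22.58 / 17.48 = 0.5090
E(R_Yardley) = R_f + β × MRP = 3.9665% + 0.5090 × 5.7477% = 6.89%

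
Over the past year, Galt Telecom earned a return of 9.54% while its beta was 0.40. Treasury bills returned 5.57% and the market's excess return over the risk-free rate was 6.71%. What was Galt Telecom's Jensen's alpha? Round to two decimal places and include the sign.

+1.29%

CAPM benchmark = R_f + β(R_m − R_f) = 5.57% + 0.40 × 6.71% = 8.2540%
α = actual − benchmark = 9.54% − 8.2540% = +1.29%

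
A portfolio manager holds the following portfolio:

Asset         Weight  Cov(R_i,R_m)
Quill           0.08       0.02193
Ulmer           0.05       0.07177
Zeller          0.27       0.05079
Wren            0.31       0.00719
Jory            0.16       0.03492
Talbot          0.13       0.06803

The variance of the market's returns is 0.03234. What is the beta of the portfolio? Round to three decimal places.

β_Quill = 0.02193 / 0.03234 = 0.6781
β_Ulmer = 0.07177 / 0.03234 = 2.2192
β_Zeller = 0.05079 / 0.03234 = 1.5705
β_Wren = 0.00719 / 0.03234 = 0.2223
β_Jory = 0.03492 / 0.03234 = 1.0798
β_Talbot = 0.06803 / 0.03234 = 2.1036
β_P = Σ w_i β_i = 0.08×0.6781 + 0.05×2.2192 + 0.27×1.5705 + 0.31×0.2223 + 0.16×1.0798 + 0.13×2.1036 = 1.1044

1.104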